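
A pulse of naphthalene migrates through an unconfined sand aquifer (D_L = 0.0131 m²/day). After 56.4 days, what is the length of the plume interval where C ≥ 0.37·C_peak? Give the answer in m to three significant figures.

The plume is Gaussian with σ = √(2Dt) = √(2 × 0.0131 × 56.4) = 1.216 m.
C/C_peak = exp(−Δx²/(2σ²)) = 0.37 ⇒ Δx = σ·√(−2 ln 0.37) = 1.216 × 1.410 = 1.715 m.
Width = 2Δx = 3.43 m.

3.43 m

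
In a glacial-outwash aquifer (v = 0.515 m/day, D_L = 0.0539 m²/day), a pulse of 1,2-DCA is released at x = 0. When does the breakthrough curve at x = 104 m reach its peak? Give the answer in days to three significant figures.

For the 1D instantaneous-source solution, setting ∂C/∂t = 0 at fixed x gives v²t² + 2Dt − x² = 0, so t = (√(D² + v²x²) − D)/v².
√(D² + v²x²) = √(0.0539² + 0.515² × 104²) = 53.56; v² = 0.265225.
t = (53.56 − 0.0539)/0.265225 = 202 days (vs. the pure-advection estimate x/v = 202 d).

202 days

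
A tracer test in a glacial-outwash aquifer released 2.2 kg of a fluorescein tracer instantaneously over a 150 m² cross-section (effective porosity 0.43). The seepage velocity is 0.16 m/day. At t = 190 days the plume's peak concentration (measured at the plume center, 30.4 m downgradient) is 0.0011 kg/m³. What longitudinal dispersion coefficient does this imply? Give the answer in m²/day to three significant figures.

0.403 m²/day

At the plume center C_max = M/(n_e·A·√(4πDt)), so D = M²/(4πt·(n_e·A·C_max)²).
n_e·A·C_max = 0.43 × 150 × 0.0011 = 0.07095 kg/m.
D = 2.2²/(4π × 190 × 0.07095²) = 0.403 m²/day.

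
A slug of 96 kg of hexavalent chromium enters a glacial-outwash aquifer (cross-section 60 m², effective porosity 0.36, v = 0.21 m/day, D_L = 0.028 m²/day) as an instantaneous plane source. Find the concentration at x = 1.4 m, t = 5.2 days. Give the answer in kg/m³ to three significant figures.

2.79 kg/m³

For an instantaneous plane source, C(x,t) = M/(n_e·A·√(4πDt)) · exp(−(x−vt)²/(4Dt)), with n_e·A the pore (flow) area.
Plume center vt = 0.21 × 5.2 = 1.092 m, so the well at 1.4 m is 0.308 m downgradient of the peak.
√(4πDt) = 1.353 m, giving peak height M/(n_e·A·√(4πDt)) = 96/(0.36 × 60 × 1.353) = 3.285 kg/m³.
(x−vt)²/(4Dt) = (0.308)²/(4 × 0.028 × 5.2) = 0.1629; exp(−0.1629) = 0.8497.
C = 3.285 × 0.8497 = 2.79 kg/m³.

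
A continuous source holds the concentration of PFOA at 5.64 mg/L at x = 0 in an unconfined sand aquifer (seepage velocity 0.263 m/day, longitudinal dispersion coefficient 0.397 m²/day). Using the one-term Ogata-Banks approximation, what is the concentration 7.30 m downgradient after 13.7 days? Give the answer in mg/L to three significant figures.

For a continuous step input, C/C₀ ≈ ½·erfc((x−vt)/(2√(Dt))).
vt = 0.263 × 13.7 = 3.6031 m and 2√(Dt) = 2√(0.397 × 13.7) = 4.664 m.
Argument (x−vt)/(2√(Dt)) = (7.30 − 3.6031)/4.664 = 0.7926; ½·erfc(0.7926) = 0.1312.
C = 5.64 × 0.1312 = 0.740 mg/L.

0.740 mg/L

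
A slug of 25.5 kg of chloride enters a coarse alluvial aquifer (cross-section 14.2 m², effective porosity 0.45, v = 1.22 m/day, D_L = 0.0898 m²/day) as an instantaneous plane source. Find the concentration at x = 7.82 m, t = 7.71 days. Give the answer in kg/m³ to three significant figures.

For an instantaneous plane source, C(x,t) = M/(n_e·A·√(4πDt)) · exp(−(x−vt)²/(4Dt)), with n_e·A the pore (flow) area.
Plume center vt = 1.22 × 7.71 = 9.4062 m, so the well at 7.82 m is 1.5862 m upgradient of the peak.
√(4πDt) = 2.950 m, giving peak height M/(n_e·A·√(4πDt)) = 25.5/(0.45 × 14.2 × 2.950) = 1.353 kg/m³.
(x−vt)²/(4Dt) = (-1.5862)²/(4 × 0.0898 × 7.71) = 0.9085; exp(−0.9085) = 0.4031.
C = 1.353 × 0.4031 = 0.545 kg/m³.

0.545 kg/m³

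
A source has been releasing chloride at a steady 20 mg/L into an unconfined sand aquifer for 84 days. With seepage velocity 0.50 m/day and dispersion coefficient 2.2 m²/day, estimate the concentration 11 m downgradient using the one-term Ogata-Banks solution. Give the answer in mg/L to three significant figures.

For a continuous step input, C/C₀ ≈ ½·erfc((x−vt)/(2√(Dt))).
vt = 0.50 × 84 = 42 m and 2√(Dt) = 2√(2.2 × 84) = 27.19 m.
Argument (x−vt)/(2√(Dt)) = (11 − 42)/27.19 = -1.140; ½·erfc(-1.140) = 0.9465.
C = 20 × 0.9465 = 18.9 mg/L.

18.9 mg/L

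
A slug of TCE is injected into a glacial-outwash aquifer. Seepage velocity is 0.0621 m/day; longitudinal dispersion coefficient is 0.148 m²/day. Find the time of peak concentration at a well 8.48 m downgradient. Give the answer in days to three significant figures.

For the 1D instantaneous-source solution, setting ∂C/∂t = 0 at fixed x gives v²t² + 2Dt − x² = 0, so t = (√(D² + v²x²) − D)/v².
√(D² + v²x²) = √(0.148² + 0.0621² × 8.48²) = 0.5470; v² = 0.00385641.
t = (0.5470 − 0.148)/0.00385641 = 103 days (vs. the pure-advection estimate x/v = 137 d).

103 days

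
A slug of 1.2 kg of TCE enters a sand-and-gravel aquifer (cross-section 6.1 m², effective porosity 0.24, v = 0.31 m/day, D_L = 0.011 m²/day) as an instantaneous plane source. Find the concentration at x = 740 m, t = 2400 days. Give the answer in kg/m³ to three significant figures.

0.0387 kg/m³

For an instantaneous plane source, C(x,t) = M/(n_e·A·√(4πDt)) · exp(−(x−vt)²/(4Dt)), with n_e·A the pore (flow) area.
Plume center vt = 0.31 × 2400 = 744 m, so the well at 740 m is 4 m upgradient of the peak.
√(4πDt) = 18.21 m, giving peak height M/(n_e·A·√(4πDt)) = 1.2/(0.24 × 6.1 × 18.21) = 0.04501 kg/m³.
(x−vt)²/(4Dt) = (-4)²/(4 × 0.011 × 2400) = 0.1515; exp(−0.1515) = 0.8594.
C = 0.04501 × 0.8594 = 0.0387 kg/m³.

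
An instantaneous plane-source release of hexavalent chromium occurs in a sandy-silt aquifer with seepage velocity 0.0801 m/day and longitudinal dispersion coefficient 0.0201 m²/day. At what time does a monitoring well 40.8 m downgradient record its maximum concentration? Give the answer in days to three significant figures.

506 days

For the 1D instantaneous-source solution, setting ∂C/∂t = 0 at fixed x gives v²t² + 2Dt − x² = 0, so t = (√(D² + v²x²) − D)/v².
√(D² + v²x²) = √(0.0201² + 0.0801² × 40.8²) = 3.268; v² = 0.00641601.
t = (3.268 − 0.0201)/0.00641601 = 506 days (vs. the pure-advection estimate x/v = 509 d).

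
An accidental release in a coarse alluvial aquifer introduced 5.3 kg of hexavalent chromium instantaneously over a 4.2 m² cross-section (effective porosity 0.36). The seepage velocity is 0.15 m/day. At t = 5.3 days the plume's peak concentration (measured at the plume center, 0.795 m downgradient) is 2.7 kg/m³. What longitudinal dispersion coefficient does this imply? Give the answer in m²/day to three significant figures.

0.0253 m²/day

At the plume center C_max = M/(n_e·A·√(4πDt)), so D = M²/(4πt·(n_e·A·C_max)²).
n_e·A·C_max = 0.36 × 4.2 × 2.7 = 4.082 kg/m.
D = 5.3²/(4π × 5.3 × 4.082²) = 0.0253 m²/day.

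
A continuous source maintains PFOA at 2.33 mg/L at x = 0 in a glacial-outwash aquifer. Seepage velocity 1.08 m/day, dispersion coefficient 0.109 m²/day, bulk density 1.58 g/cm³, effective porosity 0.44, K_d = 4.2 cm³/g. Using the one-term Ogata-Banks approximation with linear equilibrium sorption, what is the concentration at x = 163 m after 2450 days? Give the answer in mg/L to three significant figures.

1.41 mg/L

Retardation factor R = 1 + ρ_b·K_d/n = 1 + 1.58 × 4.2/0.44 = 16.08.
Sorption retards both mechanisms: v_R = v/R = 0.06716 m/day, D_R = D/R = 0.006779 m²/day.
v_R·t = 0.06716 × 2450 = 164.542 m; 2√(D_R t) = 8.151 m; argument = (163 − 164.542)/8.151 = -0.1892.
C = C₀ × ½·erfc(-0.1892) = 2.33 × 0.6055 = 1.41 mg/L.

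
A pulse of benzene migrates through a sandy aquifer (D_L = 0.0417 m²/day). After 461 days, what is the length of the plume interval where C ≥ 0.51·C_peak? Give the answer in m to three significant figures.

14.4 m

The plume is Gaussian with σ = √(2Dt) = √(2 × 0.0417 × 461) = 6.201 m.
C/C_peak = exp(−Δx²/(2σ²)) = 0.51 ⇒ Δx = σ·√(−2 ln 0.51) = 6.201 × 1.160 = 7.193 m.
Width = 2Δx = 14.4 m.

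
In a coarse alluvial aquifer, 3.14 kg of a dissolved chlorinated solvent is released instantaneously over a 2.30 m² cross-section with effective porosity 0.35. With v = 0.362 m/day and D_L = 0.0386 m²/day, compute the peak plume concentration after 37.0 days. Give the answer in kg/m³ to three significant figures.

The peak of an instantaneous 1D plume sits at x = vt; there the Gaussian factor is 1 and C_max = M/(n_e·A·√(4πDt)), where n_e·A is the pore area the mass is dissolved in.
√(4πDt) = √(4π × 0.0386 × 37.0) = 4.236 m, so C_max = 3.14/(0.35 × 2.30 × 4.236) = 0.921 kg/m³.

0.921 kg/m³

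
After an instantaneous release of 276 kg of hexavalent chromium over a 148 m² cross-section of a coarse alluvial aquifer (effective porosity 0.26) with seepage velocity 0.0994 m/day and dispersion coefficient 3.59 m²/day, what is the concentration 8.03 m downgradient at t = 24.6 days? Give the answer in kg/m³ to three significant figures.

For an instantaneous plane source, C(x,t) = M/(n_e·A·√(4πDt)) · exp(−(x−vt)²/(4Dt)), with n_e·A the pore (flow) area.
Plume center vt = 0.0994 × 24.6 = 2.44524 m, so the well at 8.03 m is 5.58476 m downgradient of the peak.
√(4πDt) = 33.31 m, giving peak height M/(n_e·A·√(4πDt)) = 276/(0.26 × 148 × 33.31) = 0.2153 kg/m³.
(x−vt)²/(4Dt) = (5.58476)²/(4 × 3.59 × 24.6) = 0.08829; exp(−0.08829) = 0.9155.
C = 0.2153 × 0.9155 = 0.197 kg/m³.

0.197 kg/m³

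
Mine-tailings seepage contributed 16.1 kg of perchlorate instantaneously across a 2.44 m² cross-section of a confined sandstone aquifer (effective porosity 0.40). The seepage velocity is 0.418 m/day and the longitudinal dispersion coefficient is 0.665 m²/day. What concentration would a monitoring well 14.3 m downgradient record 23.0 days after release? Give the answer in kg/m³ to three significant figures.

0.831 kg/m³

For an instantaneous plane source, C(x,t) = M/(n_e·A·√(4πDt)) · exp(−(x−vt)²/(4Dt)), with n_e·A the pore (flow) area.
Plume center vt = 0.418 × 23.0 = 9.614 m, so the well at 14.3 m is 4.686 m downgradient of the peak.
√(4πDt) = 13.86 m, giving peak height M/(n_e·A·√(4πDt)) = 16.1/(0.40 × 2.44 × 13.86) = 1.190 kg/m³.
(x−vt)²/(4Dt) = (4.686)²/(4 × 0.665 × 23.0) = 0.3589; exp(−0.3589) = 0.6984.
C = 1.190 × 0.6984 = 0.831 kg/m³.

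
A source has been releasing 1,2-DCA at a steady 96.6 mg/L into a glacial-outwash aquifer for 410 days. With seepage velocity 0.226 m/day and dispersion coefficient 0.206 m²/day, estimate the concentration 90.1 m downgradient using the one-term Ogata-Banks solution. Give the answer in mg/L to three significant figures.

For a continuous step input, C/C₀ ≈ ½·erfc((x−vt)/(2√(Dt))).
vt = 0.226 × 410 = 92.66 m and 2√(Dt) = 2√(0.206 × 410) = 18.38 m.
Argument (x−vt)/(2√(Dt)) = (90.1 − 92.66)/18.38 = -0.1393; ½·erfc(-0.1393) = 0.5781.
C = 96.6 × 0.5781 = 55.8 mg/L.

55.8 mg/L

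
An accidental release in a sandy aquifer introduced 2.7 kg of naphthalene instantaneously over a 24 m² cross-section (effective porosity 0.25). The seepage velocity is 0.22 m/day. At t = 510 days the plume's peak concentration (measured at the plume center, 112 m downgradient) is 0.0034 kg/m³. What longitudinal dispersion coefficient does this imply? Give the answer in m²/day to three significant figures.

2.73 m²/day

At the plume center C_max = M/(n_e·A·√(4πDt)), so D = M²/(4πt·(n_e·A·C_max)²).
n_e·A·C_max = 0.25 × 24 × 0.0034 = 0.02040 kg/m.
D = 2.7²/(4π × 510 × 0.02040²) = 2.73 m²/day.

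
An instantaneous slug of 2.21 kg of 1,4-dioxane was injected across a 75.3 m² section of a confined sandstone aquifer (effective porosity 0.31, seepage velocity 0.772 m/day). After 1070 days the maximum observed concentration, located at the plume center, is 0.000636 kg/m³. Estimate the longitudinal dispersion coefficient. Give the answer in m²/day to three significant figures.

At the plume center C_max = M/(n_e·A·√(4πDt)), so D = M²/(4πt·(n_e·A·C_max)²).
n_e·A·C_max = 0.31 × 75.3 × 0.000636 = 0.01485 kg/m.
D = 2.21²/(4π × 1070 × 0.01485²) = 1.65 m²/day.

1.65 m²/day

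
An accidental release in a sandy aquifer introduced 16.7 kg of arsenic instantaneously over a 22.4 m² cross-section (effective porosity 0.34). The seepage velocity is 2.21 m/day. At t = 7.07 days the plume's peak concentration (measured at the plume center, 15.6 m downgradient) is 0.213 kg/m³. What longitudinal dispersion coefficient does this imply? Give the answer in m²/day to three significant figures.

1.19 m²/day

At the plume center C_max = M/(n_e·A·√(4πDt)), so D = M²/(4πt·(n_e·A·C_max)²).
n_e·A·C_max = 0.34 × 22.4 × 0.213 = 1.622 kg/m.
D = 16.7²/(4π × 7.07 × 1.622²) = 1.19 m²/day.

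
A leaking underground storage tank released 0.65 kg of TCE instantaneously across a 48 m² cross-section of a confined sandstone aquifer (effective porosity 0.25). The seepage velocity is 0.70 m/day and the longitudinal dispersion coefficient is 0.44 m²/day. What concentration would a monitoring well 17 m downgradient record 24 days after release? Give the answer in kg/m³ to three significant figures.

For an instantaneous plane source, C(x,t) = M/(n_e·A·√(4πDt)) · exp(−(x−vt)²/(4Dt)), with n_e·A the pore (flow) area.
Plume center vt = 0.70 × 24 = 16.8 m, so the well at 17 m is 0.2 m downgradient of the peak.
√(4πDt) = 11.52 m, giving peak height M/(n_e·A·√(4πDt)) = 0.65/(0.25 × 48 × 11.52) = 0.004702 kg/m³.
(x−vt)²/(4Dt) = (0.2)²/(4 × 0.44 × 24) = 0.0009470; exp(−0.0009470) = 0.9991.
C = 0.004702 × 0.9991 = 0.00470 kg/m³.

0.00470 kg/m³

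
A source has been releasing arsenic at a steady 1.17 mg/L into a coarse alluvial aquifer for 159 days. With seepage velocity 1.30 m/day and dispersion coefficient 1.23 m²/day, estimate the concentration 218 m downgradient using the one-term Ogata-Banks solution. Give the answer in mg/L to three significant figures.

0.332 mg/L

For a continuous step input, C/C₀ ≈ ½·erfc((x−vt)/(2√(Dt))).
vt = 1.30 × 159 = 206.7 m and 2√(Dt) = 2√(1.23 × 159) = 27.97 m.
Argument (x−vt)/(2√(Dt)) = (218 − 206.7)/27.97 = 0.4040; ½·erfc(0.4040) = 0.2839.
C = 1.17 × 0.2839 = 0.332 mg/L.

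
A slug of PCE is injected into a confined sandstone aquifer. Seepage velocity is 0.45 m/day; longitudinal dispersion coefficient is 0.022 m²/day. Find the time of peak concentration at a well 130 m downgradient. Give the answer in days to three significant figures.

289 days

For the 1D instantaneous-source solution, setting ∂C/∂t = 0 at fixed x gives v²t² + 2Dt − x² = 0, so t = (√(D² + v²x²) − D)/v².
√(D² + v²x²) = √(0.022² + 0.45² × 130²) = 58.50; v² = 0.2025.
t = (58.50 − 0.022)/0.2025 = 289 days (vs. the pure-advection estimate x/v = 289 d).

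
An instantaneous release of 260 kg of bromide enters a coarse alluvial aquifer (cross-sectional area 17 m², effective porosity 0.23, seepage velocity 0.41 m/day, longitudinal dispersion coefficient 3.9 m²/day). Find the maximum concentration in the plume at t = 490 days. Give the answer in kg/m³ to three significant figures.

The peak of an instantaneous 1D plume sits at x = vt; there the Gaussian factor is 1 and C_max = M/(n_e·A·√(4πDt)), where n_e·A is the pore area the mass is dissolved in.
√(4πDt) = √(4π × 3.9 × 490) = 155.0 m, so C_max = 260/(0.23 × 17 × 155.0) = 0.429 kg/m³.

0.429 kg/m³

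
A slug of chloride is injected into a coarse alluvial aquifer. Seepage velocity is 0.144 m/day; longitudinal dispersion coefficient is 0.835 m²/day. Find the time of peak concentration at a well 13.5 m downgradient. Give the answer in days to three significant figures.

For the 1D instantaneous-source solution, setting ∂C/∂t = 0 at fixed x gives v²t² + 2Dt − x² = 0, so t = (√(D² + v²x²) − D)/v².
√(D² + v²x²) = √(0.835² + 0.144² × 13.5²) = 2.116; v² = 0.020736.
t = (2.116 − 0.835)/0.020736 = 61.8 days (vs. the pure-advection estimate x/v = 93.8 d).

61.8 days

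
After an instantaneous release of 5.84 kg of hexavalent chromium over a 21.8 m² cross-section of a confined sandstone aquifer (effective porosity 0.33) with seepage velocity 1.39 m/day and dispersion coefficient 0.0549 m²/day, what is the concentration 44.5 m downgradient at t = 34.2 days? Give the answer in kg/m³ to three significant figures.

For an instantaneous plane source, C(x,t) = M/(n_e·A·√(4πDt)) · exp(−(x−vt)²/(4Dt)), with n_e·A the pore (flow) area.
Plume center vt = 1.39 × 34.2 = 47.538 m, so the well at 44.5 m is 3.038 m upgradient of the peak.
√(4πDt) = 4.857 m, giving peak height M/(n_e·A·√(4πDt)) = 5.84/(0.33 × 21.8 × 4.857) = 0.1671 kg/m³.
(x−vt)²/(4Dt) = (-3.038)²/(4 × 0.0549 × 34.2) = 1.229; exp(−1.229) = 0.2926.
C = 0.1671 × 0.2926 = 0.0489 kg/m³.

0.0489 kg/m³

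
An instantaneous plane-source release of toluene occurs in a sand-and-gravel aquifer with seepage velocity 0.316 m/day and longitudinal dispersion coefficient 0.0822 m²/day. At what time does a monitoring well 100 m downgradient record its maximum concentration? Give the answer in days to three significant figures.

For the 1D instantaneous-source solution, setting ∂C/∂t = 0 at fixed x gives v²t² + 2Dt − x² = 0, so t = (√(D² + v²x²) − D)/v².
√(D² + v²x²) = √(0.0822² + 0.316² × 100²) = 31.60; v² = 0.099856.
t = (31.60 − 0.0822)/0.099856 = 316 days (vs. the pure-advection estimate x/v = 316 d).

316 days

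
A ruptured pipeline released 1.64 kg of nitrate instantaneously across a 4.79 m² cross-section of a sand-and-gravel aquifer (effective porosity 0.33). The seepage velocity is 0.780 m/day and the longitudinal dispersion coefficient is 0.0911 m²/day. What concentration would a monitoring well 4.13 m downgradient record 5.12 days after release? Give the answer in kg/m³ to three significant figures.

For an instantaneous plane source, C(x,t) = M/(n_e·A·√(4πDt)) · exp(−(x−vt)²/(4Dt)), with n_e·A the pore (flow) area.
Plume center vt = 0.780 × 5.12 = 3.9936 m, so the well at 4.13 m is 0.1364 m downgradient of the peak.
√(4πDt) = 2.421 m, giving peak height M/(n_e·A·√(4πDt)) = 1.64/(0.33 × 4.79 × 2.421) = 0.4285 kg/m³.
(x−vt)²/(4Dt) = (0.1364)²/(4 × 0.0911 × 5.12) = 0.009972; exp(−0.009972) = 0.9901.
C = 0.4285 × 0.9901 = 0.424 kg/m³.

0.424 kg/m³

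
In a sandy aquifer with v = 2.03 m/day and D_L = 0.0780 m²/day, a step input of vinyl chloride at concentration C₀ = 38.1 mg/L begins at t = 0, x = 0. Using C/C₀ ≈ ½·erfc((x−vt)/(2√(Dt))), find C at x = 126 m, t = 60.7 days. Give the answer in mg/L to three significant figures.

For a continuous step input, C/C₀ ≈ ½·erfc((x−vt)/(2√(Dt))).
vt = 2.03 × 60.7 = 123.221 m and 2√(Dt) = 2√(0.0780 × 60.7) = 4.352 m.
Argument (x−vt)/(2√(Dt)) = (126 − 123.221)/4.352 = 0.6386; ½·erfc(0.6386) = 0.1832.
C = 38.1 × 0.1832 = 6.98 mg/L.

6.98 mg/L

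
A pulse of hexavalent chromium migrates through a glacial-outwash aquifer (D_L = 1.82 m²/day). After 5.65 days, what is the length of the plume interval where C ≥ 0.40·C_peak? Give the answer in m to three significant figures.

The plume is Gaussian with σ = √(2Dt) = √(2 × 1.82 × 5.65) = 4.535 m.
C/C_peak = exp(−Δx²/(2σ²)) = 0.40 ⇒ Δx = σ·√(−2 ln 0.40) = 4.535 × 1.354 = 6.140 m.
Width = 2Δx = 12.3 m.

12.3 m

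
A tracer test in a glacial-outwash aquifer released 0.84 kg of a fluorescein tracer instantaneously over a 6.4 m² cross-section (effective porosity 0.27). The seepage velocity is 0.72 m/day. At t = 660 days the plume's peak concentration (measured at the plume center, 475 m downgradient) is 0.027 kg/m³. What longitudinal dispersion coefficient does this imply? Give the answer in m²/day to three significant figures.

At the plume center C_max = M/(n_e·A·√(4πDt)), so D = M²/(4πt·(n_e·A·C_max)²).
n_e·A·C_max = 0.27 × 6.4 × 0.027 = 0.04666 kg/m.
D = 0.84²/(4π × 660 × 0.04666²) = 0.0391 m²/day.

0.0391 m²/day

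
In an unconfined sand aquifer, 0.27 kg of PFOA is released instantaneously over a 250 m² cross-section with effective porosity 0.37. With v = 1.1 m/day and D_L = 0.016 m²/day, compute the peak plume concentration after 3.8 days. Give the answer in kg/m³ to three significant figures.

The peak of an instantaneous 1D plume sits at x = vt; there the Gaussian factor is 1 and C_max = M/(n_e·A·√(4πDt)), where n_e·A is the pore area the mass is dissolved in.
√(4πDt) = √(4π × 0.016 × 3.8) = 0.8741 m, so C_max = 0.27/(0.37 × 250 × 0.8741) = 0.00334 kg/m³.

0.00334 kg/m³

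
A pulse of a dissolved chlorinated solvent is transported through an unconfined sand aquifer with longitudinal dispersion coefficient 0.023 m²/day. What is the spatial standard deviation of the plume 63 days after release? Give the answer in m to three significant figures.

Dispersive spreading gives a Gaussian with σ² = 2Dt; advection only shifts the center.
σ = √(2 × 0.023 × 63) = 1.70 m.

1.70 m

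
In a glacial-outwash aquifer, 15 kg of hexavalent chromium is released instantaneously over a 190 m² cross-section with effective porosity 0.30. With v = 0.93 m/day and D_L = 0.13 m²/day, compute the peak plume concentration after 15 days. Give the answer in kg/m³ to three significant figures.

0.0532 kg/m³

The peak of an instantaneous 1D plume sits at x = vt; there the Gaussian factor is 1 and C_max = M/(n_e·A·√(4πDt)), where n_e·A is the pore area the mass is dissolved in.
√(4πDt) = √(4π × 0.13 × 15) = 4.950 m, so C_max = 15/(0.30 × 190 × 4.950) = 0.0532 kg/m³.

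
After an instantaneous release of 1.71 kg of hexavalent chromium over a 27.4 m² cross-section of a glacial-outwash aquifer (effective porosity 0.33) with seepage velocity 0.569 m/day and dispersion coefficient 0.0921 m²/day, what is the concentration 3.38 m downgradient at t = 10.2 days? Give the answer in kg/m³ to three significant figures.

For an instantaneous plane source, C(x,t) = M/(n_e·A·√(4πDt)) · exp(−(x−vt)²/(4Dt)), with n_e·A the pore (flow) area.
Plume center vt = 0.569 × 10.2 = 5.8038 m, so the well at 3.38 m is 2.4238 m upgradient of the peak.
√(4πDt) = 3.436 m, giving peak height M/(n_e·A·√(4πDt)) = 1.71/(0.33 × 27.4 × 3.436) = 0.05504 kg/m³.
(x−vt)²/(4Dt) = (-2.4238)²/(4 × 0.0921 × 10.2) = 1.563; exp(−1.563) = 0.2095.
C = 0.05504 × 0.2095 = 0.0115 kg/m³.

0.0115 kg/m³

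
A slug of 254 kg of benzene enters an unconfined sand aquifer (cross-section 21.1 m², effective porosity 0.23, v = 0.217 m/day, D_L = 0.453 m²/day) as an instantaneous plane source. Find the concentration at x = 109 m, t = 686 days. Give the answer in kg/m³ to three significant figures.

0.233 kg/m³

For an instantaneous plane source, C(x,t) = M/(n_e·A·√(4πDt)) · exp(−(x−vt)²/(4Dt)), with n_e·A the pore (flow) area.
Plume center vt = 0.217 × 686 = 148.862 m, so the well at 109 m is 39.862 m upgradient of the peak.
√(4πDt) = 62.49 m, giving peak height M/(n_e·A·√(4πDt)) = 254/(0.23 × 21.1 × 62.49) = 0.8376 kg/m³.
(x−vt)²/(4Dt) = (-39.862)²/(4 × 0.453 × 686) = 1.278; exp(−1.278) = 0.2786.
C = 0.8376 × 0.2786 = 0.233 kg/m³.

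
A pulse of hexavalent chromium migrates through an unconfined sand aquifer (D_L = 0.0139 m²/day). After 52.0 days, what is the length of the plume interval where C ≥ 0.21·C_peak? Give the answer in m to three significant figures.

The plume is Gaussian with σ = √(2Dt) = √(2 × 0.0139 × 52.0) = 1.202 m.
C/C_peak = exp(−Δx²/(2σ²)) = 0.21 ⇒ Δx = σ·√(−2 ln 0.21) = 1.202 × 1.767 = 2.124 m.
Width = 2Δx = 4.25 m.

4.25 m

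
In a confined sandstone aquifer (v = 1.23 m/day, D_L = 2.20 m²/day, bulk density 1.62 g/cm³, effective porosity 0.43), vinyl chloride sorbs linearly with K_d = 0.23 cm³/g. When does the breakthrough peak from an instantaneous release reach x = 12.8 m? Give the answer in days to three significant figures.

16.9 days

Retardation factor R = 1 + ρ_b·K_d/n = 1 + 1.62 × 0.23/0.43 = 1.867.
Sorption retards both mechanisms: v_R = v/R = 0.6588 m/day, D_R = D/R = 1.178 m²/day.
Peak time from v_R²t² + 2D_R t − x² = 0: t = (√(D_R² + v_R²x²) − D_R)/v_R².
√(D_R² + v_R²x²) = √(1.178² + 0.6588² × 12.8²) = 8.515; v_R² = 0.4340.
t = (8.515 − 1.178)/0.4340 = 16.9 days.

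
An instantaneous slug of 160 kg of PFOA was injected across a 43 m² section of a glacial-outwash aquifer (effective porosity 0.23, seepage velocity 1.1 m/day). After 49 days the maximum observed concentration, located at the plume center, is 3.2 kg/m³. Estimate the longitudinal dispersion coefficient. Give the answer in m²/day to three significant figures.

At the plume center C_max = M/(n_e·A·√(4πDt)), so D = M²/(4πt·(n_e·A·C_max)²).
n_e·A·C_max = 0.23 × 43 × 3.2 = 31.65 kg/m.
D = 160²/(4π × 49 × 31.65²) = 0.0415 m²/day.

0.0415 m²/day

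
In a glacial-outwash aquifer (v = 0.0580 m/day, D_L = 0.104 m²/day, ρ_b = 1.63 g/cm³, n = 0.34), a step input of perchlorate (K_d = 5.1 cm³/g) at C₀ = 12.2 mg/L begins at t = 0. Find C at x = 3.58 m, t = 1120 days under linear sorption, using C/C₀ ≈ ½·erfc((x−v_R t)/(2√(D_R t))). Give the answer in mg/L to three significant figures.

4.48 mg/L

Retardation factor R = 1 + ρ_b·K_d/n = 1 + 1.63 × 5.1/0.34 = 25.45.
Sorption retards both mechanisms: v_R = v/R = 0.002279 m/day, D_R = D/R = 0.004086 m²/day.
v_R·t = 0.002279 × 1120 = 2.55248 m; 2√(D_R t) = 4.278 m; argument = (3.58 − 2.55248)/4.278 = 0.2402.
C = C₀ × ½·erfc(0.2402) = 12.2 × 0.3670 = 4.48 mg/L.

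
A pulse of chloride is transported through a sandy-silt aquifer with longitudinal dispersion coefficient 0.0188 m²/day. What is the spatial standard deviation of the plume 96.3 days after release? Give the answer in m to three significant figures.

Dispersive spreading gives a Gaussian with σ² = 2Dt; advection only shifts the center.
σ = √(2 × 0.0188 × 96.3) = 1.90 m.

1.90 m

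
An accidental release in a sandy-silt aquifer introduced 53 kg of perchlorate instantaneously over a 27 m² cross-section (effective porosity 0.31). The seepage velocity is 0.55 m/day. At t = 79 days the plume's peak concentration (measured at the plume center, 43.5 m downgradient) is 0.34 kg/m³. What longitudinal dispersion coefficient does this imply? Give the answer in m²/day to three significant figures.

0.349 m²/day

At the plume center C_max = M/(n_e·A·√(4πDt)), so D = M²/(4πt·(n_e·A·C_max)²).
n_e·A·C_max = 0.31 × 27 × 0.34 = 2.846 kg/m.
D = 53²/(4π × 79 × 2.846²) = 0.349 m²/day.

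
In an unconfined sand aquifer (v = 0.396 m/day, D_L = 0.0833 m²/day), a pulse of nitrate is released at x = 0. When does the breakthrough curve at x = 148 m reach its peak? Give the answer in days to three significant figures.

For the 1D instantaneous-source solution, setting ∂C/∂t = 0 at fixed x gives v²t² + 2Dt − x² = 0, so t = (√(D² + v²x²) − D)/v².
√(D² + v²x²) = √(0.0833² + 0.396² × 148²) = 58.61; v² = 0.156816.
t = (58.61 − 0.0833)/0.156816 = 373 days (vs. the pure-advection estimate x/v = 374 d).

373 days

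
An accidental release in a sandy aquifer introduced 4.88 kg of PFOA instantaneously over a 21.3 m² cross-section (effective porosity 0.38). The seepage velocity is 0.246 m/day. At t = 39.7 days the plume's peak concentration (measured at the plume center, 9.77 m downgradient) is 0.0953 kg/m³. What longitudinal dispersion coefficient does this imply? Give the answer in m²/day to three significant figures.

0.0802 m²/day

At the plume center C_max = M/(n_e·A·√(4πDt)), so D = M²/(4πt·(n_e·A·C_max)²).
n_e·A·C_max = 0.38 × 21.3 × 0.0953 = 0.7714 kg/m.
D = 4.88²/(4π × 39.7 × 0.7714²) = 0.0802 m²/day.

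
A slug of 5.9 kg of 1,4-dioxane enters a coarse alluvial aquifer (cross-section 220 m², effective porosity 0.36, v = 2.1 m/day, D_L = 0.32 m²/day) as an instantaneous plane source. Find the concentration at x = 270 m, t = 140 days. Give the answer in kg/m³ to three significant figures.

For an instantaneous plane source, C(x,t) = M/(n_e·A·√(4πDt)) · exp(−(x−vt)²/(4Dt)), with n_e·A the pore (flow) area.
Plume center vt = 2.1 × 140 = 294 m, so the well at 270 m is 24 m upgradient of the peak.
√(4πDt) = 23.73 m, giving peak height M/(n_e·A·√(4πDt)) = 5.9/(0.36 × 220 × 23.73) = 0.003139 kg/m³.
(x−vt)²/(4Dt) = (-24)²/(4 × 0.32 × 140) = 3.214; exp(−3.214) = 0.04020.
C = 0.003139 × 0.04020 = 0.000126 kg/m³.

0.000126 kg/m³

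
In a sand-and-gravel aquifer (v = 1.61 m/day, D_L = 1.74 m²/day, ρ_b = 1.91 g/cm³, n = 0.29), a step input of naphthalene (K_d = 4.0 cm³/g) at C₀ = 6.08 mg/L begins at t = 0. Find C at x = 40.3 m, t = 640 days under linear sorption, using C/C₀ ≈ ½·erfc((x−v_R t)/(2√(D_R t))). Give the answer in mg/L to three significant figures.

2.35 mg/L

Retardation factor R = 1 + ρ_b·K_d/n = 1 + 1.91 × 4.0/0.29 = 27.34.
Sorption retards both mechanisms: v_R = v/R = 0.05889 m/day, D_R = D/R = 0.06364 m²/day.
v_R·t = 0.05889 × 640 = 37.6896 m; 2√(D_R t) = 12.76 m; argument = (40.3 − 37.6896)/12.76 = 0.2046.
C = C₀ × ½·erfc(0.2046) = 6.08 × 0.3862 = 2.35 mg/L.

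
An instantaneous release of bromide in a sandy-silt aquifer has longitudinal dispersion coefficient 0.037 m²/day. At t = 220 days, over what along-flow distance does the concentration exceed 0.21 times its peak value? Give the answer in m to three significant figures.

The plume is Gaussian with σ = √(2Dt) = √(2 × 0.037 × 220) = 4.035 m.
C/C_peak = exp(−Δx²/(2σ²)) = 0.21 ⇒ Δx = σ·√(−2 ln 0.21) = 4.035 × 1.767 = 7.130 m.
Width = 2Δx = 14.3 m.

14.3 m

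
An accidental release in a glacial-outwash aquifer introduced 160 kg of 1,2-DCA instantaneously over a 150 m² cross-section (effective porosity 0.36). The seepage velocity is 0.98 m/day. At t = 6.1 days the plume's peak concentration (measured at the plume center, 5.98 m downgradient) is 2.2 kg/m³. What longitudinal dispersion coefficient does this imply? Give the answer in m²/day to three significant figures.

0.0237 m²/day

At the plume center C_max = M/(n_e·A·√(4πDt)), so D = M²/(4πt·(n_e·A·C_max)²).
n_e·A·C_max = 0.36 × 150 × 2.2 = 118.8 kg/m.
D = 160²/(4π × 6.1 × 118.8²) = 0.0237 m²/day.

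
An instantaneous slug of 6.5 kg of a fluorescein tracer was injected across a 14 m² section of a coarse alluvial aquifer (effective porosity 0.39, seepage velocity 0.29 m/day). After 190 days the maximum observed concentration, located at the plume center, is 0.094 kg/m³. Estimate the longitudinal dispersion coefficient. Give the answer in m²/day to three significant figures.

0.0672 m²/day

At the plume center C_max = M/(n_e·A·√(4πDt)), so D = M²/(4πt·(n_e·A·C_max)²).
n_e·A·C_max = 0.39 × 14 × 0.094 = 0.5132 kg/m.
D = 6.5²/(4π × 190 × 0.5132²) = 0.0672 m²/day.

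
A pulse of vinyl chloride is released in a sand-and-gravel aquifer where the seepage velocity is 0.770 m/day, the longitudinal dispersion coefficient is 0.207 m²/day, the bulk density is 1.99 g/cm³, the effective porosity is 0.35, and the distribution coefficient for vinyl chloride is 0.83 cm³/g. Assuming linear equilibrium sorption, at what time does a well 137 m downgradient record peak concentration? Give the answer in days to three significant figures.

Retardation factor R = 1 + ρ_b·K_d/n = 1 + 1.99 × 0.83/0.35 = 5.719.
Sorption retards both mechanisms: v_R = v/R = 0.1346 m/day, D_R = D/R = 0.03620 m²/day.
Peak time from v_R²t² + 2D_R t − x² = 0: t = (√(D_R² + v_R²x²) − D_R)/v_R².
√(D_R² + v_R²x²) = √(0.03620² + 0.1346² × 137²) = 18.44; v_R² = 0.01812.
t = (18.44 − 0.03620)/0.01812 = 1020 days.

1020 days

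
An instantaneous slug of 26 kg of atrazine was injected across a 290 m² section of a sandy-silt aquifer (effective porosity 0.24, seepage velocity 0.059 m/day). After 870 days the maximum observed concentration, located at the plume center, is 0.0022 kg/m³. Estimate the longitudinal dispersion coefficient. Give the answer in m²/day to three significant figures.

At the plume center C_max = M/(n_e·A·√(4πDt)), so D = M²/(4πt·(n_e·A·C_max)²).
n_e·A·C_max = 0.24 × 290 × 0.0022 = 0.1531 kg/m.
D = 26²/(4π × 870 × 0.1531²) = 2.64 m²/day.

2.64 m²/day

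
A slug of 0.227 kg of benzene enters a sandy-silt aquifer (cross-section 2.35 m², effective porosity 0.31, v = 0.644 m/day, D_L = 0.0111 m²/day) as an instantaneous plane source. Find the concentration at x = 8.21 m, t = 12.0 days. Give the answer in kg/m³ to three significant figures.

0.156 kg/m³

For an instantaneous plane source, C(x,t) = M/(n_e·A·√(4πDt)) · exp(−(x−vt)²/(4Dt)), with n_e·A the pore (flow) area.
Plume center vt = 0.644 × 12.0 = 7.728 m, so the well at 8.21 m is 0.482 m downgradient of the peak.
√(4πDt) = 1.294 m, giving peak height M/(n_e·A·√(4πDt)) = 0.227/(0.31 × 2.35 × 1.294) = 0.2408 kg/m³.
(x−vt)²/(4Dt) = (0.482)²/(4 × 0.0111 × 12.0) = 0.4360; exp(−0.4360) = 0.6466.
C = 0.2408 × 0.6466 = 0.156 kg/m³.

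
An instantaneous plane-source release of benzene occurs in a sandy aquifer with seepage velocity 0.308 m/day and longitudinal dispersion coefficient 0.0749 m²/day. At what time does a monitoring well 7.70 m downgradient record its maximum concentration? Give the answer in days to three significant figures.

24.2 days

For the 1D instantaneous-source solution, setting ∂C/∂t = 0 at fixed x gives v²t² + 2Dt − x² = 0, so t = (√(D² + v²x²) − D)/v².
√(D² + v²x²) = √(0.0749² + 0.308² × 7.70²) = 2.373; v² = 0.094864.
t = (2.373 − 0.0749)/0.094864 = 24.2 days (vs. the pure-advection estimate x/v = 25.0 d).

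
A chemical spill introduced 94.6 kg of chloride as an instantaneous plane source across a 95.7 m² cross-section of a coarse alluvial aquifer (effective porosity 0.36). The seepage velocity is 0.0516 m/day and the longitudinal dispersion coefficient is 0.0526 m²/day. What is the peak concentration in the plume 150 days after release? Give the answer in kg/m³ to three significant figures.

0.276 kg/m³

The peak of an instantaneous 1D plume sits at x = vt; there the Gaussian factor is 1 and C_max = M/(n_e·A·√(4πDt)), where n_e·A is the pore area the mass is dissolved in.
√(4πDt) = √(4π × 0.0526 × 150) = 9.957 m, so C_max = 94.6/(0.36 × 95.7 × 9.957) = 0.276 kg/m³.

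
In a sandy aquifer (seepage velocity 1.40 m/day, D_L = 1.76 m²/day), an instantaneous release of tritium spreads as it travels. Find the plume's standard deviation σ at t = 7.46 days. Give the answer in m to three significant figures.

5.12 m

Dispersive spreading gives a Gaussian with σ² = 2Dt; advection only shifts the center.
σ = √(2 × 1.76 × 7.46) = 5.12 m.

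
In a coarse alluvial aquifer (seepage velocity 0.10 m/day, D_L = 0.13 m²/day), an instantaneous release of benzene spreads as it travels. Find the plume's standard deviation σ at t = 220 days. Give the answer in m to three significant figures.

7.56 m

Dispersive spreading gives a Gaussian with σ² = 2Dt; advection only shifts the center.
σ = √(2 × 0.13 × 220) = 7.56 m.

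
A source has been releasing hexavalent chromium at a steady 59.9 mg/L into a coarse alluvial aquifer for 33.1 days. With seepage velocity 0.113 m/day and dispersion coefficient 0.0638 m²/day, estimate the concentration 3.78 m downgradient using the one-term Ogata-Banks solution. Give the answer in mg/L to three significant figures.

For a continuous step input, C/C₀ ≈ ½·erfc((x−vt)/(2√(Dt))).
vt = 0.113 × 33.1 = 3.7403 m and 2√(Dt) = 2√(0.0638 × 33.1) = 2.906 m.
Argument (x−vt)/(2√(Dt)) = (3.78 − 3.7403)/2.906 = 0.01366; ½·erfc(0.01366) = 0.4923.
C = 59.9 × 0.4923 = 29.5 mg/L.

29.5 mg/L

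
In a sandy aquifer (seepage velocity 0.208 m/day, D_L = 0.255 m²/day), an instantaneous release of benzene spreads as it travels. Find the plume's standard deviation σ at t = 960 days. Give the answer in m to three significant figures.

22.1 m

Dispersive spreading gives a Gaussian with σ² = 2Dt; advection only shifts the center.
σ = √(2 × 0.255 × 960) = 22.1 m.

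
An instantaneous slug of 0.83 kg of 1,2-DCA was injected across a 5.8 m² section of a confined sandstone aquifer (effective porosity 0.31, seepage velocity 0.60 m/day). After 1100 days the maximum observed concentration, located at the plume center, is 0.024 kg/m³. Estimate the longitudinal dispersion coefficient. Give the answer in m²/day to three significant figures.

At the plume center C_max = M/(n_e·A·√(4πDt)), so D = M²/(4πt·(n_e·A·C_max)²).
n_e·A·C_max = 0.31 × 5.8 × 0.024 = 0.04315 kg/m.
D = 0.83²/(4π × 1100 × 0.04315²) = 0.0268 m²/day.

0.0268 m²/day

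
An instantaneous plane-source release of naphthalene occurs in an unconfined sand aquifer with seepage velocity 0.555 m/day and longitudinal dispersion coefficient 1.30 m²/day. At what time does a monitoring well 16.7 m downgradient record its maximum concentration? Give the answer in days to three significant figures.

26.2 days

For the 1D instantaneous-source solution, setting ∂C/∂t = 0 at fixed x gives v²t² + 2Dt − x² = 0, so t = (√(D² + v²x²) − D)/v².
√(D² + v²x²) = √(1.30² + 0.555² × 16.7²) = 9.359; v² = 0.308025.
t = (9.359 − 1.30)/0.308025 = 26.2 days (vs. the pure-advection estimate x/v = 30.1 d).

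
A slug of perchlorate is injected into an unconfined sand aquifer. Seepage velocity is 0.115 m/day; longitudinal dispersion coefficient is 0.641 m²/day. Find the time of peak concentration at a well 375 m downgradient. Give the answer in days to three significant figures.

3210 days

For the 1D instantaneous-source solution, setting ∂C/∂t = 0 at fixed x gives v²t² + 2Dt − x² = 0, so t = (√(D² + v²x²) − D)/v².
√(D² + v²x²) = √(0.641² + 0.115² × 375²) = 43.13; v² = 0.013225.
t = (43.13 − 0.641)/0.013225 = 3210 days (vs. the pure-advection estimate x/v = 3260 d).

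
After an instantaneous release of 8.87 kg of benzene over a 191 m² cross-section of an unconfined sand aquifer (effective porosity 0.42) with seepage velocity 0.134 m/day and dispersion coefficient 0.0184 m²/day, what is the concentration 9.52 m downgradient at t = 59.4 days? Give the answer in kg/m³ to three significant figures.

For an instantaneous plane source, C(x,t) = M/(n_e·A·√(4πDt)) · exp(−(x−vt)²/(4Dt)), with n_e·A the pore (flow) area.
Plume center vt = 0.134 × 59.4 = 7.9596 m, so the well at 9.52 m is 1.5604 m downgradient of the peak.
√(4πDt) = 3.706 m, giving peak height M/(n_e·A·√(4πDt)) = 8.87/(0.42 × 191 × 3.706) = 0.02984 kg/m³.
(x−vt)²/(4Dt) = (1.5604)²/(4 × 0.0184 × 59.4) = 0.5569; exp(−0.5569) = 0.5730.
C = 0.02984 × 0.5730 = 0.0171 kg/m³.

0.0171 kg/m³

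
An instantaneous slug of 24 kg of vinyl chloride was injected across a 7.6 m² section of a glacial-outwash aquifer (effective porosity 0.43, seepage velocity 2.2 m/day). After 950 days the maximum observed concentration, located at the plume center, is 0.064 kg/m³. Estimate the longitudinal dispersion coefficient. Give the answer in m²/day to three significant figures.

At the plume center C_max = M/(n_e·A·√(4πDt)), so D = M²/(4πt·(n_e·A·C_max)²).
n_e·A·C_max = 0.43 × 7.6 × 0.064 = 0.2092 kg/m.
D = 24²/(4π × 950 × 0.2092²) = 1.10 m²/day.

1.10 m²/day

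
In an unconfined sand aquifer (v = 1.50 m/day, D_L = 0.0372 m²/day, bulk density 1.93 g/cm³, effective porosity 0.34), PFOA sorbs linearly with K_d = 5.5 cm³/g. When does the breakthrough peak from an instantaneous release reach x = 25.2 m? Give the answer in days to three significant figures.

541 days

Retardation factor R = 1 + ρ_b·K_d/n = 1 + 1.93 × 5.5/0.34 = 32.22.
Sorption retards both mechanisms: v_R = v/R = 0.04655 m/day, D_R = D/R = 0.001155 m²/day.
Peak time from v_R²t² + 2D_R t − x² = 0: t = (√(D_R² + v_R²x²) − D_R)/v_R².
√(D_R² + v_R²x²) = √(0.001155² + 0.04655² × 25.2²) = 1.173; v_R² = 0.002167.
t = (1.173 − 0.001155)/0.002167 = 541 days.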